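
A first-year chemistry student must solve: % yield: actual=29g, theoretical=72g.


% yield = actual/theoretical × 100
= 29/72 × 100
= 40.28%

40.28%


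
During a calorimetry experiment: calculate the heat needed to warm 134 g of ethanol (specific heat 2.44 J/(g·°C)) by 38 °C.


q = mcΔT = 134 × 2.44 × 38
= 12424.48 J

12424.48 J


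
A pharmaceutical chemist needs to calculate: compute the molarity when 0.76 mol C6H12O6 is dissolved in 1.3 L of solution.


M = n/V = 0.76/1.3 = 0.585 mol/L

0.585 M


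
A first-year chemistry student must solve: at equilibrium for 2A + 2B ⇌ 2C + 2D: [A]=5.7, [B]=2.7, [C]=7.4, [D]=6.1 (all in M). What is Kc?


Kc = [C]^2[D]^2/([A]^2[B]^2)
= (7.4^2 × 6.1^2)/(5.7^2 × 2.7^2)
= 2037.6196/236.8521
= 8.603

8.603


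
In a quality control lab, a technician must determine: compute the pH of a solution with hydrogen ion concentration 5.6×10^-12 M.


pH = -log10([H+]) = -log10(5.6×10^-12)
= 12 - log10(5.6)
= 12 - 0.75
= 11.25

11.25


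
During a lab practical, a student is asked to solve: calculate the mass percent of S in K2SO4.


M(K2SO4) = 2×39.1 + 1×32.07 + 4×16.0 = 174.27 g/mol
Mass of S = 1 × 32.07 = 32.07 g/mol
% S = 32.07/174.27 × 100 = 18.40%

18.40%


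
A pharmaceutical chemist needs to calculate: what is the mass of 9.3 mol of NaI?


M(NaI) = 149.89 g/mol
mass = n × M = 9.3 × 149.89 = 1393.98 g

1393.98 g


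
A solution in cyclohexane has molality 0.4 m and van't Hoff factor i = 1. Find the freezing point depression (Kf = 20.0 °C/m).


ΔTf = Kf × m × i
= 20.0 × 0.4 × 1
= 8.0 °C

8.0 °C


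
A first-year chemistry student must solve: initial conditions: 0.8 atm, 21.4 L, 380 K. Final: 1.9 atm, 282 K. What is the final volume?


P1V1/T1 = P2V2/T2
V2 = P1V1T2/(T1P2)
= 0.8×21.4×282/(380×1.9)
= 6.687 L

6.687 L


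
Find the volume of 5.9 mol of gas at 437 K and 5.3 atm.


PV = nRT  (R = 0.08206 L·atm/(mol·K))
V = nRT/P = 5.9×0.08206×437/5.3
= 39.92 L

39.92 L


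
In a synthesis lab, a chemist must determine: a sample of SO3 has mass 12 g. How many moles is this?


M(SO3) = 80.07 g/mol
n = mass/M = 12/80.07 = 0.1499 mol

0.1499 mol


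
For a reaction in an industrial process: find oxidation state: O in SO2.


O is usually -2
Oxidation number: -2

-2


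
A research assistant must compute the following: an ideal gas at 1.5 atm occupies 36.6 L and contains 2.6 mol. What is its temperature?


PV = nRT  (R = 0.08206 L·atm/(mol·K))
T = PV/(nR) = 1.5×36.6/(2.6×0.08206)
= 54.90/0.213356
= 257.32 K

257.32 K


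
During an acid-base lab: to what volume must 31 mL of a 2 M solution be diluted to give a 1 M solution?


C1V1 = C2V2
2 × 31 = 1 × V2
V2 = 62/1 = 62.0 mL

62.0 mL


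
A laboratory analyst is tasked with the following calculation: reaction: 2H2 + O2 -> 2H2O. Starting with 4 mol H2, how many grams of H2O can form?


Mole ratio H2O:H2 = 2:2
n(H2O) = 4 × 2/2 = 4.000 mol
mass = 4.000 × 18.02 = 72.08 g

72.08 g


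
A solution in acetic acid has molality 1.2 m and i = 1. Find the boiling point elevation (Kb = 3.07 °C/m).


ΔTb = Kb × m × i
= 3.07 × 1.2 × 1
= 3.684 °C

3.684 °C


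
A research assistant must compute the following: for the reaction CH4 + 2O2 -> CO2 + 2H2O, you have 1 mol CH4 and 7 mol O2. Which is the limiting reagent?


Mole ratio available / coefficient:
  CH4: 1/1 = 1.000
  O2: 7/2 = 3.500
Smaller ratio is limiting.

CH4


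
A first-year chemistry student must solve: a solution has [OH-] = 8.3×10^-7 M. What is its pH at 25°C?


pOH = -log10([OH-]) = -log10(8.3×10^-7)
= 7 - log10(8.3) = 6.08
pH = 14 - pOH = 14 - 6.08 = 7.92

7.92


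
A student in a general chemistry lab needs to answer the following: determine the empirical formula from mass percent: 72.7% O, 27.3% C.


Assume 100 g sample. Moles of each element:
  O: 72.7/16.0 = 4.544 mol
  C: 27.3/12.01 = 2.273 mol
Divide by smallest (2.273):
  O: 4.544/2.273 = 2.0
  C: 2.273/2.273 = 1.0
Empirical formula: CO2

CO2


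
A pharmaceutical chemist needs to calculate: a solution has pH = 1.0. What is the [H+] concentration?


[H+] = 10^(-pH) = 10^(-1.0)
= 1.0×10^-1 M

1.0×10^-1 M


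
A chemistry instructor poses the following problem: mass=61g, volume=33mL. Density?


ρ = mass/volume
= 61/33
= 1.848 g/mL

1.848 g/mL


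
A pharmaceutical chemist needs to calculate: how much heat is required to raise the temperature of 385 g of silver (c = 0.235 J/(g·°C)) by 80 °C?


q = mcΔT = 385 × 0.235 × 80
= 7238.00 J

7238.00 J


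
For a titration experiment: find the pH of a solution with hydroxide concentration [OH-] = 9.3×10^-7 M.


pOH = -log10([OH-]) = -log10(9.3×10^-7)
= 7 - log10(9.3) = 6.03
pH = 14 - pOH = 14 - 6.03 = 7.97

7.97


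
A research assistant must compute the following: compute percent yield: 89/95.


% yield = actual/theoretical × 100
= 89/95 × 100
= 93.68%

93.68%


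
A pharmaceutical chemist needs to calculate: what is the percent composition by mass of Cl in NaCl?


M(NaCl) = 1×22.99 + 1×35.45 = 58.44 g/mol
Mass of Cl = 1 × 35.45 = 35.45 g/mol
% Cl = 35.45/58.44 × 100 = 60.66%

60.66%


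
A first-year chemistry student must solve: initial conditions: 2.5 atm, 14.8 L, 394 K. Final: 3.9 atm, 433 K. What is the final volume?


P1V1/T1 = P2V2/T2
V2 = P1V1T2/(T1P2)
= 2.5×14.8×433/(394×3.9)
= 10.426 L

10.426 L


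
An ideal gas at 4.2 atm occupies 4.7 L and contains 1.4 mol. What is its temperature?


PV = nRT  (R = 0.08206 L·atm/(mol·K))
T = PV/(nR) = 4.2×4.7/(1.4×0.08206)
= 19.74/0.114884
= 171.83 K

171.83 K


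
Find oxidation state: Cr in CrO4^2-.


x + 4(-2) = -2, so x = +6
Oxidation number: +6

+6


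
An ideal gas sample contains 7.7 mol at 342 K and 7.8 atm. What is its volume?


PV = nRT  (R = 0.08206 L·atm/(mol·K))
V = nRT/P = 7.7×0.08206×342/7.8
= 27.705 L

27.705 L


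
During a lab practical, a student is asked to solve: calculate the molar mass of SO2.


M(SO2) = 1×32.07 + 2×16.0
= 32.07 + 32.0
= 64.07 g/mol

64.07 g/mol


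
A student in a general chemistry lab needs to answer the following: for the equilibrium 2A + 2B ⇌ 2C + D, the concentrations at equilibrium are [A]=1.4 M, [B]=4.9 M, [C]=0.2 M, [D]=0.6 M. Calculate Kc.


Kc = [C]^2[D]/([A]^2[B]^2)
= (0.2^2 × 0.6^1)/(1.4^2 × 4.9^2)
= 0.024/47.0596
= 5.100×10^-4

5.100×10^-4


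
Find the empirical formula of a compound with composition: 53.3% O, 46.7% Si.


Assume 100 g sample. Moles of each element:
  O: 53.3/16.0 = 3.331 mol
  Si: 46.7/28.09 = 1.663 mol
Divide by smallest (1.663):
  O: 3.331/1.663 = 2.0
  Si: 1.663/1.663 = 1.0
Empirical formula: SiO2

SiO2


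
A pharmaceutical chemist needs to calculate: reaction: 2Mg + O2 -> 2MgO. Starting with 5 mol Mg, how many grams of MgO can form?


Mole ratio MgO:Mg = 2:2
n(MgO) = 5 × 2/2 = 5.000 mol
mass = 5.000 × 40.31 = 201.55 g

201.55 g


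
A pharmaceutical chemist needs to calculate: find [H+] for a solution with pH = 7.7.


[H+] = 10^(-pH) = 10^(-7.7)
= 2.0×10^-8 M

2.0×10^-8 M


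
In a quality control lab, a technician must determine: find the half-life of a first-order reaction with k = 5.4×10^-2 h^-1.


t½ = ln2/k = 0.693147/(5.4×10^-2 h^-1)
= 12.84 h

12.84 h


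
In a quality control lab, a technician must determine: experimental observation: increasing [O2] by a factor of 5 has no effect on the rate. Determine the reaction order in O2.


rate ∝ [O2]^n
rate ∝ [O2]^0
Order in O2: 0

0


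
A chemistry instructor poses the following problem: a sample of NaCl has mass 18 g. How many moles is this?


M(NaCl) = 58.44 g/mol
n = mass/M = 18/58.44 = 0.308 mol

0.308 mol


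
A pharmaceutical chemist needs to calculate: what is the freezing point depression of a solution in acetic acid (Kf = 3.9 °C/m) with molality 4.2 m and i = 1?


ΔTf = Kf × m × i
= 3.9 × 4.2 × 1
= 16.38 °C

16.38 °C


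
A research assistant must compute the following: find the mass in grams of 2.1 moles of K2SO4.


M(K2SO4) = 174.27 g/mol
mass = n × M = 2.1 × 174.27 = 365.97 g

365.97 g


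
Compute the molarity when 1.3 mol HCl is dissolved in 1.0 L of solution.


M = n/V = 1.3/1.0 = 1.300 mol/L

1.300 M


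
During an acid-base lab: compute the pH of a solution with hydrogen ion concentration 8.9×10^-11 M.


pH = -log10([H+]) = -log10(8.9×10^-11)
= 11 - log10(8.9)
= 11 - 0.95
= 10.05

10.05


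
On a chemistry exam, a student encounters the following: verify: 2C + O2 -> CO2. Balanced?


Equation: 2C + O2 -> CO2
Check atoms: C: 2≠1, O: 2=2
Not balanced

No, not balanced


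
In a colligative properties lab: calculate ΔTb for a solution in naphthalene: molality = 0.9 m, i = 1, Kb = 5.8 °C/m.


ΔTb = Kb × m × i
= 5.8 × 0.9 × 1
= 5.22 °C

5.22 °C


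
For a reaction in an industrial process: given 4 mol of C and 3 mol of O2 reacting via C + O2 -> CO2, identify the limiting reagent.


Mole ratio available / coefficient:
  C: 4/1 = 4.000
  O2: 3/1 = 3.000
Smaller ratio is limiting.

O2


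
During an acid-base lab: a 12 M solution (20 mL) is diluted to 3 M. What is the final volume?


C1V1 = C2V2
12 × 20 = 3 × V2
V2 = 240/3 = 80.0 mL

80.0 mL


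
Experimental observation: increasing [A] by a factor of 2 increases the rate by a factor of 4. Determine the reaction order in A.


rate ∝ [A]^n
2^n = 4 → n = 2
Order in A: 2

2


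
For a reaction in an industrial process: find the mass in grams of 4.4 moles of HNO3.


M(HNO3) = 63.02 g/mol
mass = n × M = 4.4 × 63.02 = 277.29 g

277.29 g


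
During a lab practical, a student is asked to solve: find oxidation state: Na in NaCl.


Group 1 metal: +1
Oxidation number: +1

+1


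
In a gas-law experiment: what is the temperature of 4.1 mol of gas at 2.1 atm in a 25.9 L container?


PV = nRT  (R = 0.08206 L·atm/(mol·K))
T = PV/(nR) = 2.1×25.9/(4.1×0.08206)
= 54.39/0.336446
= 161.66 K

161.66 K


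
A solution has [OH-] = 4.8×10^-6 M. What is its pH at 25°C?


pOH = -log10([OH-]) = -log10(4.8×10^-6)
= 6 - log10(4.8) = 5.32
pH = 14 - pOH = 14 - 5.32 = 8.68

8.68


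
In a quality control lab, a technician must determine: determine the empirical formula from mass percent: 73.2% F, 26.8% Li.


Assume 100 g sample. Moles of each element:
  F: 73.2/19.0 = 3.853 mol
  Li: 26.8/6.94 = 3.862 mol
Divide by smallest (3.853):
  F: 3.853/3.853 = 1.0
  Li: 3.862/3.853 = 1.0
Empirical formula: LiF

LiF


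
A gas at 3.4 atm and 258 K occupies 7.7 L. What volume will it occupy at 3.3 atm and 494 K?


P1V1/T1 = P2V2/T2
V2 = P1V1T2/(T1P2)
= 3.4×7.7×494/(258×3.3)
= 15.19 L

15.19 L


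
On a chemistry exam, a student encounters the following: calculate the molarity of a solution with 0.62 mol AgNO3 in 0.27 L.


M = n/V = 0.62/0.27 = 2.296 mol/L

2.296 M


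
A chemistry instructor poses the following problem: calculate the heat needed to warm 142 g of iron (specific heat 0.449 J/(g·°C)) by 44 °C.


q = mcΔT = 142 × 0.449 × 44
= 2805.35 J

2805.35 J


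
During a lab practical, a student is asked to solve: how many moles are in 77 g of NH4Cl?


M(NH4Cl) = 53.49 g/mol
n = mass/M = 77/53.49 = 1.4395 mol

1.4395 mol


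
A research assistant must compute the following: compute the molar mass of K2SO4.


M(K2SO4) = 2×39.1 + 1×32.07 + 4×16.0
= 78.2 + 32.07 + 64.0
= 174.27 g/mol

174.27 g/mol


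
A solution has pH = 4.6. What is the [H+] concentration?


[H+] = 10^(-pH) = 10^(-4.6)
= 2.51×10^-5 M

2.51×10^-5 M


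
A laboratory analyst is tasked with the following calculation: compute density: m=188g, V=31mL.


ρ = mass/volume
= 188/31
= 6.065 g/mL

6.065 g/mL


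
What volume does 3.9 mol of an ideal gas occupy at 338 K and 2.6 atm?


PV = nRT  (R = 0.08206 L·atm/(mol·K))
V = nRT/P = 3.9×0.08206×338/2.6
= 41.604 L

41.604 L


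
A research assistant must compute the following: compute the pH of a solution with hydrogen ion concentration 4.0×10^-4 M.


pH = -log10([H+]) = -log10(4.0×10^-4)
= 4 - log10(4.0)
= 4 - 0.6
= 3.4

3.4


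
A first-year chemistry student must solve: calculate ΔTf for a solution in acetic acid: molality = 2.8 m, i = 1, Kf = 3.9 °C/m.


ΔTf = Kf × m × i
= 3.9 × 2.8 × 1
= 10.92 °C

10.92 °C


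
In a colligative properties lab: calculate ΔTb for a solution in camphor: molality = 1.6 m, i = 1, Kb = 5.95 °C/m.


ΔTb = Kb × m × i
= 5.95 × 1.6 × 1
= 9.52 °C

9.52 °C


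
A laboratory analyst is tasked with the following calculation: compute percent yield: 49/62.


% yield = actual/theoretical × 100
= 49/62 × 100
= 79.03%

79.03%


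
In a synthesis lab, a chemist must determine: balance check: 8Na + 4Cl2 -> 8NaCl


Equation: 8Na + 4Cl2 -> 8NaCl
Check atoms: Cl: 8=8, Na: 8=8
Balanced

Yes, balanced


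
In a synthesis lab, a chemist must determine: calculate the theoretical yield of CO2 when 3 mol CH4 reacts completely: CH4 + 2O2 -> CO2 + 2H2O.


Mole ratio CO2:CH4 = 1:1
n(CO2) = 3 × 1/1 = 3.000 mol
mass = 3.000 × 44.01 = 132.03 g

132.03 g


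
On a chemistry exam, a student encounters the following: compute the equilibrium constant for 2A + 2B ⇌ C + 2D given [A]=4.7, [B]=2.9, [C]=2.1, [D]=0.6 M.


Kc = [C][D]^2/([A]^2[B]^2)
= (2.1^1 × 0.6^2)/(4.7^2 × 2.9^2)
= 0.756/185.7769
= 0.004069

0.004069


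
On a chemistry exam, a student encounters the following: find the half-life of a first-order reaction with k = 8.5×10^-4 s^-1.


t½ = ln2/k = 0.693147/(8.5×10^-4 s^-1)
= 815.5 s

815.5 s


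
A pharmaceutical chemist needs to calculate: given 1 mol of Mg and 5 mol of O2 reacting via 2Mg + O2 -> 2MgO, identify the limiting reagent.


Mole ratio available / coefficient:
  Mg: 1/2 = 0.500
  O2: 5/1 = 5.000
Smaller ratio is limiting.

Mg


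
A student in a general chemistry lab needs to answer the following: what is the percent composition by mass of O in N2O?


M(N2O) = 2×14.01 + 1×16.0 = 44.02 g/mol
Mass of O = 1 × 16.0 = 16.00 g/mol
% O = 16.00/44.02 × 100 = 36.35%

36.35%


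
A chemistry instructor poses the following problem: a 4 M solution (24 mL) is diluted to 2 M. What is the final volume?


C1V1 = C2V2
4 × 24 = 2 × V2
V2 = 96/2 = 48.0 mL

48.0 mL


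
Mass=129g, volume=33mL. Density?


ρ = mass/volume
= 129/33
= 3.909 g/mL

3.909 g/mL


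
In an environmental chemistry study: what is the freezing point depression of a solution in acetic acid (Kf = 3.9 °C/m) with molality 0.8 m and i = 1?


ΔTf = Kf × m × i
= 3.9 × 0.8 × 1
= 3.12 °C

3.12 °C


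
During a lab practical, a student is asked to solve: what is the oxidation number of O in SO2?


O is usually -2
Oxidation number: -2

-2


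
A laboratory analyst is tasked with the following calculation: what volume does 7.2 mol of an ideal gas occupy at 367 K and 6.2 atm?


PV = nRT  (R = 0.08206 L·atm/(mol·K))
V = nRT/P = 7.2×0.08206×367/6.2
= 34.973 L

34.973 L


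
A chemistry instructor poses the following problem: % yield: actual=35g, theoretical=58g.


% yield = actual/theoretical × 100
= 35/58 × 100
= 60.34%

60.34%


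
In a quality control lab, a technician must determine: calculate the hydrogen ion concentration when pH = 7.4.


[H+] = 10^(-pH) = 10^(-7.4)
= 3.98×10^-8 M

3.98×10^-8 M


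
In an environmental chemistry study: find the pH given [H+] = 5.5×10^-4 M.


pH = -log10([H+]) = -log10(5.5×10^-4)
= 4 - log10(5.5)
= 4 - 0.74
= 3.26

3.26


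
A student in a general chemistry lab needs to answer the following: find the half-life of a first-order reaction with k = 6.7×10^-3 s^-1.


t½ = ln2/k = 0.693147/(6.7×10^-3 s^-1)
= 103.5 s

103.5 s


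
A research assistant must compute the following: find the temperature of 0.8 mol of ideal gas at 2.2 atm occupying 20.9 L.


PV = nRT  (R = 0.08206 L·atm/(mol·K))
T = PV/(nR) = 2.2×20.9/(0.8×0.08206)
= 45.98/0.065648
= 700.40 K

700.40 K


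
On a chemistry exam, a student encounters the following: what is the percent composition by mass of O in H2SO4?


M(H2SO4) = 2×1.008 + 1×32.07 + 4×16.0 = 98.086 g/mol
Mass of O = 4 × 16.0 = 64.00 g/mol
% O = 64.00/98.086 × 100 = 65.25%

65.25%


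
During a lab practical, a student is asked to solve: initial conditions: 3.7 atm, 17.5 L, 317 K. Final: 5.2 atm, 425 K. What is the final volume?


P1V1/T1 = P2V2/T2
V2 = P1V1T2/(T1P2)
= 3.7×17.5×425/(317×5.2)
= 16.694 L

16.694 L


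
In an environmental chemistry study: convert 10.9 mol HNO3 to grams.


M(HNO3) = 63.02 g/mol
mass = n × M = 10.9 × 63.02 = 686.92 g

686.92 g


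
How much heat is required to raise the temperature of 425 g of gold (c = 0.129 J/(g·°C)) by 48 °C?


q = mcΔT = 425 × 0.129 × 48
= 2631.60 J

2631.60 J


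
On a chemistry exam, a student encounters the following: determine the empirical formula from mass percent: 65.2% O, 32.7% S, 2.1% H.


Assume 100 g sample. Moles of each element:
  O: 65.2/16.0 = 4.075 mol
  S: 32.7/32.07 = 1.02 mol
  H: 2.1/1.008 = 2.083 mol
Divide by smallest (1.02):
  O: 4.075/1.02 = 4.0
  S: 1.02/1.02 = 1.0
  H: 2.083/1.02 = 2.04
Empirical formula: H2SO4

H2SO4


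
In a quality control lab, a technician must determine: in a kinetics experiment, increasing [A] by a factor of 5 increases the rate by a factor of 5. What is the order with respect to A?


rate ∝ [A]^n
5^n = 5 → n = 1
Order in A: 1

1


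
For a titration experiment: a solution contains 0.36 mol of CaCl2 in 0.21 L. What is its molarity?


M = n/V = 0.36/0.21 = 1.714 mol/L

1.714 M


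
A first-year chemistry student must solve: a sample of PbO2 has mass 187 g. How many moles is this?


M(PbO2) = 239.2 g/mol
n = mass/M = 187/239.2 = 0.7818 mol

0.7818 mol


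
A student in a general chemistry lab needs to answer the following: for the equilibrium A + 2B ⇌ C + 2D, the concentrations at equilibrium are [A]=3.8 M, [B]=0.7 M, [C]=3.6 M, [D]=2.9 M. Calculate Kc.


Kc = [C][D]^2/([A][B]^2)
= (3.6^1 × 2.9^2)/(3.8^1 × 0.7^2)
= 30.276/1.862
= 16.26

16.26


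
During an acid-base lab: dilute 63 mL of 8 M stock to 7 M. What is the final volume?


C1V1 = C2V2
8 × 63 = 7 × V2
V2 = 504/7 = 72.0 mL

72.0 mL


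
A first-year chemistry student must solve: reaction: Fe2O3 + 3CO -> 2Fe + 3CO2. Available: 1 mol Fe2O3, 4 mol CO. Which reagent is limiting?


Mole ratio available / coefficient:
  Fe2O3: 1/1 = 1.000
  CO: 4/3 = 1.333
Smaller ratio is limiting.

Fe2O3


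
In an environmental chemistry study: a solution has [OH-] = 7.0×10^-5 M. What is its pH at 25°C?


pOH = -log10([OH-]) = -log10(7.0×10^-5)
= 5 - log10(7.0) = 4.15
pH = 14 - pOH = 14 - 4.15 = 9.85

9.85


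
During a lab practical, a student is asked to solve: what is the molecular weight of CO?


M(CO) = 1×12.01 + 1×16.0
= 12.01 + 16.0
= 28.01 g/mol

28.01 g/mol


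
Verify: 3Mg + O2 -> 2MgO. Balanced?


Equation: 3Mg + O2 -> 2MgO
Check atoms: Mg: 3≠2, O: 2=2
Not balanced

No, not balanced


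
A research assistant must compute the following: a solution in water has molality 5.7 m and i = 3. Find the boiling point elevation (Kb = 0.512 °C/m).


ΔTb = Kb × m × i
= 0.512 × 5.7 × 3
= 8.7552 °C

8.7552 °C


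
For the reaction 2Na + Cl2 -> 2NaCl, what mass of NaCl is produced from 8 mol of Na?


Mole ratio NaCl:Na = 2:2
n(NaCl) = 8 × 2/2 = 8.000 mol
mass = 8.000 × 58.44 = 467.52 g

467.52 g


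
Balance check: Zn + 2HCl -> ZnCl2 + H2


Equation: Zn + 2HCl -> ZnCl2 + H2
Check atoms: Cl: 2=2, H: 2=2, Zn: 1=1
Balanced

Yes, balanced


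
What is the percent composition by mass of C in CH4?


M(CH4) = 1×12.01 + 4×1.008 = 16.042 g/mol
Mass of C = 1 × 12.01 = 12.01 g/mol
% C = 12.01/16.042 × 100 = 74.87%

74.87%


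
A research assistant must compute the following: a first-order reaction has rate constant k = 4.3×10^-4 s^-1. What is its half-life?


t½ = ln2/k = 0.693147/(4.3×10^-4 s^-1)
= 1612 s

1612 s


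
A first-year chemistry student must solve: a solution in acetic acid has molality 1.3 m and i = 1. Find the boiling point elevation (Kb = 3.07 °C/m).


ΔTb = Kb × m × i
= 3.07 × 1.3 × 1
= 3.991 °C

3.991 °C


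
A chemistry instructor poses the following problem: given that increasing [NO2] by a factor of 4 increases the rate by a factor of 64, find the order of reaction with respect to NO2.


rate ∝ [NO2]^n
4^n = 64 → n = 3
Order in NO2: 3

3


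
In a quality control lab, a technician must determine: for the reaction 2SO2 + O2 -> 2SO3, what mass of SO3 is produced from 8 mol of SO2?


Mole ratio SO3:SO2 = 2:2
n(SO3) = 8 × 2/2 = 8.000 mol
mass = 8.000 × 80.07 = 640.56 g

640.56 g


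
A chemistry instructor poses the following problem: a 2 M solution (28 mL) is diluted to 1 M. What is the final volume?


C1V1 = C2V2
2 × 28 = 1 × V2
V2 = 56/1 = 56.0 mL

56.0 mL


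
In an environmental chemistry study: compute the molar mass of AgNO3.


M(AgNO3) = 1×107.87 + 1×14.01 + 3×16.0
= 107.87 + 14.01 + 48.0
= 169.88 g/mol

169.88 g/mol


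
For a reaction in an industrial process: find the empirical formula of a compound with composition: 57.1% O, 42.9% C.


Assume 100 g sample. Moles of each element:
  O: 57.1/16.0 = 3.569 mol
  C: 42.9/12.01 = 3.572 mol
Divide by smallest (3.569):
  O: 3.569/3.569 = 1.0
  C: 3.572/3.569 = 1.0
Empirical formula: CO

CO


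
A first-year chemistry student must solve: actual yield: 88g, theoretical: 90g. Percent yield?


% yield = actual/theoretical × 100
= 88/90 × 100
= 97.78%

97.78%


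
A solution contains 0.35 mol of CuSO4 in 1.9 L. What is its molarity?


M = n/V = 0.35/1.9 = 0.184 mol/L

0.184 M


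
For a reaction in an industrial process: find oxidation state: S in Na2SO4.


2(+1) + x + 4(-2) = 0, so x = +6
Oxidation number: +6

+6


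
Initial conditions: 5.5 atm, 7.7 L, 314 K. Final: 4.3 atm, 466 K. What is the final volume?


P1V1/T1 = P2V2/T2
V2 = P1V1T2/(T1P2)
= 5.5×7.7×466/(314×4.3)
= 14.616 L

14.616 L


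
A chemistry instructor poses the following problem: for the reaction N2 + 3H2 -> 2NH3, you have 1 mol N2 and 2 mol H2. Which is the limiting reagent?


Mole ratio available / coefficient:
  N2: 1/1 = 1.000
  H2: 2/3 = 0.667
Smaller ratio is limiting.

H2


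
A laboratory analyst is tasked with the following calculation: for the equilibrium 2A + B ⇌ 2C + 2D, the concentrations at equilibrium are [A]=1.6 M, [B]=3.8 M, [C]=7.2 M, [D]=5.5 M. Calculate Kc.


Kc = [C]^2[D]^2/([A]^2[B])
= (7.2^2 × 5.5^2)/(1.6^2 × 3.8^1)
= 1568.16/9.728
= 161.2

161.2


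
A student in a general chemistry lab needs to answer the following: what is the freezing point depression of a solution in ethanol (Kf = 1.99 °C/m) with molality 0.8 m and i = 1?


ΔTf = Kf × m × i
= 1.99 × 0.8 × 1
= 1.592 °C

1.592 °C


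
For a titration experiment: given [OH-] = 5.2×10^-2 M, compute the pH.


pOH = -log10([OH-]) = -log10(5.2×10^-2)
= 2 - log10(5.2) = 1.28
pH = 14 - pOH = 14 - 1.28 = 12.72

12.72


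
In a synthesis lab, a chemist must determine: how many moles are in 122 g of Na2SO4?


M(Na2SO4) = 142.05 g/mol
n = mass/M = 122/142.05 = 0.8589 mol

0.8589 mol


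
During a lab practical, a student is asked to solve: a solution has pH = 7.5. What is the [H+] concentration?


[H+] = 10^(-pH) = 10^(-7.5)
= 3.16×10^-8 M

3.16×10^-8 M


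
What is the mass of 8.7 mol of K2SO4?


M(K2SO4) = 174.27 g/mol
mass = n × M = 8.7 × 174.27 = 1516.15 g

1516.15 g


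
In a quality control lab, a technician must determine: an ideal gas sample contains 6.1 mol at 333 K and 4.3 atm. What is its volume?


PV = nRT  (R = 0.08206 L·atm/(mol·K))
V = nRT/P = 6.1×0.08206×333/4.3
= 38.765 L

38.765 L


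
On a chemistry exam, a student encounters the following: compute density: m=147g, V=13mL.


ρ = mass/volume
= 147/13
= 11.308 g/mL

11.308 g/mL


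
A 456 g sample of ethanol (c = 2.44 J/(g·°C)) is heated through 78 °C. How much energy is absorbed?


q = mcΔT = 456 × 2.44 × 78
= 86785.92 J

86785.92 J


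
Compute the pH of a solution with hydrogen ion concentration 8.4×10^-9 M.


pH = -log10([H+]) = -log10(8.4×10^-9)
= 9 - log10(8.4)
= 9 - 0.92
= 8.08

8.08


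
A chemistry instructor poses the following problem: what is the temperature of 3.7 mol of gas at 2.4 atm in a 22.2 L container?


PV = nRT  (R = 0.08206 L·atm/(mol·K))
T = PV/(nR) = 2.4×22.2/(3.7×0.08206)
= 53.28/0.303622
= 175.48 K

175.48 K


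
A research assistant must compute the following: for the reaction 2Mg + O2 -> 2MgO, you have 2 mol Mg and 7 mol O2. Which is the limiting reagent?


Mole ratio available / coefficient:
  Mg: 2/2 = 1.000
  O2: 7/1 = 7.000
Smaller ratio is limiting.

Mg


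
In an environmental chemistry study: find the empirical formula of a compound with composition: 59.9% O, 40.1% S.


Assume 100 g sample. Moles of each element:
  O: 59.9/16.0 = 3.744 mol
  S: 40.1/32.07 = 1.25 mol
Divide by smallest (1.25):
  O: 3.744/1.25 = 3.0
  S: 1.25/1.25 = 1.0
Empirical formula: SO3

SO3


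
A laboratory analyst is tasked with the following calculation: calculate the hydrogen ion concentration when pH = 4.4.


[H+] = 10^(-pH) = 10^(-4.4)
= 3.98×10^-5 M

3.98×10^-5 M


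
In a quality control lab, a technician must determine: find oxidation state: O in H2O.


O is usually -2
Oxidation number: -2

-2


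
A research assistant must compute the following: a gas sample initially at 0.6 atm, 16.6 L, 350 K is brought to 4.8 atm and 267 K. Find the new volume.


P1V1/T1 = P2V2/T2
V2 = P1V1T2/(T1P2)
= 0.6×16.6×267/(350×4.8)
= 1.583 L

1.583 L


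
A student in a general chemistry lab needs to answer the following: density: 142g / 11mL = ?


ρ = mass/volume
= 142/11
= 12.909 g/mL

12.909 g/mL


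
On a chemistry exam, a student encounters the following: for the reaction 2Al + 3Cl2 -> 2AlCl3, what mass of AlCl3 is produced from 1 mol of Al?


Mole ratio AlCl3:Al = 2:2
n(AlCl3) = 1 × 2/2 = 1.000 mol
mass = 1.000 × 133.33 = 133.33 g

133.33 g


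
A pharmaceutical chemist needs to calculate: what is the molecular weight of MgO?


M(MgO) = 1×24.31 + 1×16.0
= 24.31 + 16.0
= 40.31 g/mol

40.31 g/mol


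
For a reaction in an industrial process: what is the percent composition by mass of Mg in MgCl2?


M(MgCl2) = 1×24.31 + 2×35.45 = 95.21 g/mol
Mass of Mg = 1 × 24.31 = 24.31 g/mol
% Mg = 24.31/95.21 × 100 = 25.53%

25.53%


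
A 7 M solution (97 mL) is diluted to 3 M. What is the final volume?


C1V1 = C2V2
7 × 97 = 3 × V2
V2 = 679/3 = 226.33 mL

226.33 mL


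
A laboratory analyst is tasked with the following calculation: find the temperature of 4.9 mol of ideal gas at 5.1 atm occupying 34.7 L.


PV = nRT  (R = 0.08206 L·atm/(mol·K))
T = PV/(nR) = 5.1×34.7/(4.9×0.08206)
= 176.97/0.402094
= 440.12 K

440.12 K


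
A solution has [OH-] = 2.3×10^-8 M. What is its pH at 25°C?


pOH = -log10([OH-]) = -log10(2.3×10^-8)
= 8 - log10(2.3) = 7.64
pH = 14 - pOH = 14 - 7.64 = 6.36

6.36


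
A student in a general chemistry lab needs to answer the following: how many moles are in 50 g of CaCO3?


M(CaCO3) = 100.09 g/mol
n = mass/M = 50/100.09 = 0.4996 mol

0.4996 mol


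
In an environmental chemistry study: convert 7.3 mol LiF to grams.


M(LiF) = 25.94 g/mol
mass = n × M = 7.3 × 25.94 = 189.36 g

189.36 g


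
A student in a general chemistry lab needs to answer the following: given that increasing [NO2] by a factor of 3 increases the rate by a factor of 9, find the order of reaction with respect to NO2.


rate ∝ [NO2]^n
3^n = 9 → n = 2
Order in NO2: 2

2


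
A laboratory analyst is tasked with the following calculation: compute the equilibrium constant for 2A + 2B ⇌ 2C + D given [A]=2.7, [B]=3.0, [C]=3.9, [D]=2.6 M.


Kc = [C]^2[D]/([A]^2[B]^2)
= (3.9^2 × 2.6^1)/(2.7^2 × 3.0^2)
= 39.546/65.61
= 0.6027

0.6027


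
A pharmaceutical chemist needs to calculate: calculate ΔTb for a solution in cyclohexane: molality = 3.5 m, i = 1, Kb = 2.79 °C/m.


ΔTb = Kb × m × i
= 2.79 × 3.5 × 1
= 9.765 °C

9.765 °C


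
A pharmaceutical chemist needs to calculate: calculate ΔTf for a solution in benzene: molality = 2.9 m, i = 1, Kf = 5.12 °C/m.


ΔTf = Kf × m × i
= 5.12 × 2.9 × 1
= 14.848 °C

14.848 °C


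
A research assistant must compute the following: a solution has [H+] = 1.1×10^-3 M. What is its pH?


pH = -log10([H+]) = -log10(1.1×10^-3)
= 3 - log10(1.1)
= 3 - 0.04
= 2.96

2.96


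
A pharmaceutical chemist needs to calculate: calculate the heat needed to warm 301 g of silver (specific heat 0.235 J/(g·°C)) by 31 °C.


q = mcΔT = 301 × 0.235 × 31
= 2192.79 J

2192.79 J


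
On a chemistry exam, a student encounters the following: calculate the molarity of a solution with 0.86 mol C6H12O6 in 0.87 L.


M = n/V = 0.86/0.87 = 0.989 mol/L

0.989 M


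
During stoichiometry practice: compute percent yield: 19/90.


% yield = actual/theoretical × 100
= 19/90 × 100
= 21.11%

21.11%


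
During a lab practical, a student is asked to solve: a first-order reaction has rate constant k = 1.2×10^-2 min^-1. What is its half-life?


t½ = ln2/k = 0.693147/(1.2×10^-2 min^-1)
= 57.76 min

57.76 min


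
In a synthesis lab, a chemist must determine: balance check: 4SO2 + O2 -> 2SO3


Equation: 4SO2 + O2 -> 2SO3
Check atoms: O: 10≠6, S: 4≠2
Not balanced

No, not balanced


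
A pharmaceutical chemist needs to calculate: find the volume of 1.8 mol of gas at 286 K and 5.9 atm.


PV = nRT  (R = 0.08206 L·atm/(mol·K))
V = nRT/P = 1.8×0.08206×286/5.9
= 7.16 L

7.16 L


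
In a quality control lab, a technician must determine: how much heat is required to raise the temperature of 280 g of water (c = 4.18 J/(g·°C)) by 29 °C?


q = mcΔT = 280 × 4.18 × 29
= 33941.60 J

33941.60 J


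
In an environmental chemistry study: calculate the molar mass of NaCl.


M(NaCl) = 1×22.99 + 1×35.45
= 22.99 + 35.45
= 58.44 g/mol

58.44 g/mol


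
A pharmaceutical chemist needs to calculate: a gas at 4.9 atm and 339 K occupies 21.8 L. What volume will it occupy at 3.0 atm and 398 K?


P1V1/T1 = P2V2/T2
V2 = P1V1T2/(T1P2)
= 4.9×21.8×398/(339×3.0)
= 41.804 L

41.804 L


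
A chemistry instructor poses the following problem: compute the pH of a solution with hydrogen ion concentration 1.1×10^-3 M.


pH = -log10([H+]) = -log10(1.1×10^-3)
= 3 - log10(1.1)
= 3 - 0.04
= 2.96

2.96


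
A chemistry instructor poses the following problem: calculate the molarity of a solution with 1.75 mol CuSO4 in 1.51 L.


M = n/V = 1.75/1.51 = 1.159 mol/L

1.159 M


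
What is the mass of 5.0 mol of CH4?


M(CH4) = 16.04 g/mol
mass = n × M = 5.0 × 16.04 = 80.20 g

80.20 g


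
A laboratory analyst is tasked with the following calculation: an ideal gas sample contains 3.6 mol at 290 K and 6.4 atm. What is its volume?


PV = nRT  (R = 0.08206 L·atm/(mol·K))
V = nRT/P = 3.6×0.08206×290/6.4
= 13.386 L

13.386 L


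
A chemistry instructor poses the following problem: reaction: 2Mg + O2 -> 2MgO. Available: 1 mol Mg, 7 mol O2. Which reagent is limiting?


Mole ratio available / coefficient:
  Mg: 1/2 = 0.500
  O2: 7/1 = 7.000
Smaller ratio is limiting.

Mg


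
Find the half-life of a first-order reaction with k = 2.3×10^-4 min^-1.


t½ = ln2/k = 0.693147/(2.3×10^-4 min^-1)
= 3014 min

3014 min


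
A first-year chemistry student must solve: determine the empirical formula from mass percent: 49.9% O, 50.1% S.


Assume 100 g sample. Moles of each element:
  O: 49.9/16.0 = 3.119 mol
  S: 50.1/32.07 = 1.562 mol
Divide by smallest (1.562):
  O: 3.119/1.562 = 2.0
  S: 1.562/1.562 = 1.0
Empirical formula: SO2

SO2


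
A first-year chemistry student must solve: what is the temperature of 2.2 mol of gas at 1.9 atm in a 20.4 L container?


PV = nRT  (R = 0.08206 L·atm/(mol·K))
T = PV/(nR) = 1.9×20.4/(2.2×0.08206)
= 38.76/0.180532
= 214.70 K

214.70 K


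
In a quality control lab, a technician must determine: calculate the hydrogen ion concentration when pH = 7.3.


[H+] = 10^(-pH) = 10^(-7.3)
= 5.01×10^-8 M

5.01×10^-8 M


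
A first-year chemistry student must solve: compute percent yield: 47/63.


% yield = actual/theoretical × 100
= 47/63 × 100
= 74.6%

74.6%


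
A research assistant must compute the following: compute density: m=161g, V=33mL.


ρ = mass/volume
= 161/33
= 4.879 g/mL

4.879 g/mL


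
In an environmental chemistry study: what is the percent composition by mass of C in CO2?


M(CO2) = 1×12.01 + 2×16.0 = 44.01 g/mol
Mass of C = 1 × 12.01 = 12.01 g/mol
% C = 12.01/44.01 × 100 = 27.29%

27.29%


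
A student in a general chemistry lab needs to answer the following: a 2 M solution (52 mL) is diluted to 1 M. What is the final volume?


C1V1 = C2V2
2 × 52 = 1 × V2
V2 = 104/1 = 104.0 mL

104.0 mL


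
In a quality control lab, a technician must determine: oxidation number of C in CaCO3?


(+2) + x + 3(-2) = 0, so x = +4
Oxidation number: +4

+4


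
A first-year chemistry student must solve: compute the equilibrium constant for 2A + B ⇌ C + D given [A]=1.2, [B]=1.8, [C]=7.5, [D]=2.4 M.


Kc = [C][D]/([A]^2[B])
= (7.5^1 × 2.4^1)/(1.2^2 × 1.8^1)
= 18/2.592
= 6.944

6.944


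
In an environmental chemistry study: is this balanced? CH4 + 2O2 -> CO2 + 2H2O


Equation: CH4 + 2O2 -> CO2 + 2H2O
Check atoms: C: 1=1, H: 4=4, O: 4=4
Balanced

Yes, balanced


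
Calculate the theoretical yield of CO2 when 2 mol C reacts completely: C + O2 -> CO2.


Mole ratio CO2:C = 1:1
n(CO2) = 2 × 1/1 = 2.000 mol
mass = 2.000 × 44.01 = 88.02 g

88.02 g


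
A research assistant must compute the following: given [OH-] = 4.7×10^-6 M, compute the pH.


pOH = -log10([OH-]) = -log10(4.7×10^-6)
= 6 - log10(4.7) = 5.33
pH = 14 - pOH = 14 - 5.33 = 8.67

8.67


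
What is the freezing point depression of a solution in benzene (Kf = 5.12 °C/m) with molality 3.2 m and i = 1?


ΔTf = Kf × m × i
= 5.12 × 3.2 × 1
= 16.384 °C

16.384 °C


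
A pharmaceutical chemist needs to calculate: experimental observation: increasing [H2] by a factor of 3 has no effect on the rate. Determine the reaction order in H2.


rate ∝ [H2]^n
rate ∝ [H2]^0
Order in H2: 0

0


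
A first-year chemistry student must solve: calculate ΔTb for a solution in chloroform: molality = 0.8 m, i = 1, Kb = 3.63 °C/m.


ΔTb = Kb × m × i
= 3.63 × 0.8 × 1
= 2.904 °C

2.904 °C


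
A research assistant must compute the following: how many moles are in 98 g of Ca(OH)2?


M(Ca(OH)2) = 74.1 g/mol
n = mass/M = 98/74.1 = 1.3225 mol

1.3225 mol


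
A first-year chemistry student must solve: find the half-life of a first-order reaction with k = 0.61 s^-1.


t½ = ln2/k = 0.693147/(0.61 s^-1)
= 1.136 s

1.136 s


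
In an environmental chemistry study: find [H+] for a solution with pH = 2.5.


[H+] = 10^(-pH) = 10^(-2.5)
= 3.16×10^-3 M

3.16×10^-3 M


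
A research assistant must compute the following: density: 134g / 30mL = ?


ρ = mass/volume
= 134/30
= 4.467 g/mL

4.467 g/mL


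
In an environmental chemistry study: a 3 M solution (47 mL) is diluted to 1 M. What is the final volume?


C1V1 = C2V2
3 × 47 = 1 × V2
V2 = 141/1 = 141.0 mL

141.0 mL


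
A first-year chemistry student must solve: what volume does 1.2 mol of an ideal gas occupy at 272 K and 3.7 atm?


PV = nRT  (R = 0.08206 L·atm/(mol·K))
V = nRT/P = 1.2×0.08206×272/3.7
= 7.239 L

7.239 L


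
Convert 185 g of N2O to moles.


M(N2O) = 44.02 g/mol
n = mass/M = 185/44.02 = 4.2026 mol

4.2026 mol


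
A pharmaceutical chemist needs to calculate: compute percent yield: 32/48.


% yield = actual/theoretical × 100
= 32/48 × 100
= 66.67%

66.67%


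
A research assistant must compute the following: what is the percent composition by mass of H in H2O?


M(H2O) = 2×1.008 + 1×16.0 = 18.016 g/mol
Mass of H = 2 × 1.008 = 2.016 g/mol
% H = 2.016/18.016 × 100 = 11.19%

11.19%


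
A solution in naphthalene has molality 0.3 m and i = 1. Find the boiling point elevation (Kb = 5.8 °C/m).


ΔTb = Kb × m × i
= 5.8 × 0.3 × 1
= 1.74 °C

1.74 °C


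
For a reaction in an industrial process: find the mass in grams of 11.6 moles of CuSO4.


M(CuSO4) = 159.62 g/mol
mass = n × M = 11.6 × 159.62 = 1851.59 g

1851.59 g


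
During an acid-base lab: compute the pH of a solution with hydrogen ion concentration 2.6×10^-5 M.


pH = -log10([H+]) = -log10(2.6×10^-5)
= 5 - log10(2.6)
= 5 - 0.41
= 4.59

4.59


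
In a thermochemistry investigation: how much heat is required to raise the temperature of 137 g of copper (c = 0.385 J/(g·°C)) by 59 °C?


q = mcΔT = 137 × 0.385 × 59
= 3111.96 J

3111.96 J


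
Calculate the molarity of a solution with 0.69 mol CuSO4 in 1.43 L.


M = n/V = 0.69/1.43 = 0.483 mol/L

0.483 M


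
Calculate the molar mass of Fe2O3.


M(Fe2O3) = 2×55.85 + 3×16.0
= 111.7 + 48.0
= 159.7 g/mol

159.7 g/mol


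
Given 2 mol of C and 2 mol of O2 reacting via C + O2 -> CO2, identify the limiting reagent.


Mole ratio available / coefficient:
  C: 2/1 = 2.000
  O2: 2/1 = 2.000
Smaller ratio is limiting.

neither (stoichiometric); C and O2 are fully consumed


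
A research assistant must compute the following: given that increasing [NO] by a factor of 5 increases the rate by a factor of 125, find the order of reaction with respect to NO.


rate ∝ [NO]^n
5^n = 125 → n = 3
Order in NO: 3

3


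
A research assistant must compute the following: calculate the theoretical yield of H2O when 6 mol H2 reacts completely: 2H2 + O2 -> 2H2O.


Mole ratio H2O:H2 = 2:2
n(H2O) = 6 × 2/2 = 6.000 mol
mass = 6.000 × 18.02 = 108.12 g

108.12 g


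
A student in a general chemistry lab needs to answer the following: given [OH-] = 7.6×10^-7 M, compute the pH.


pOH = -log10([OH-]) = -log10(7.6×10^-7)
= 7 - log10(7.6) = 6.12
pH = 14 - pOH = 14 - 6.12 = 7.88

7.88


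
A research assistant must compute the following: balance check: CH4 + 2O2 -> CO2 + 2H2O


Equation: CH4 + 2O2 -> CO2 + 2H2O
Check atoms: C: 1=1, H: 4=4, O: 4=4
Balanced

Yes, balanced


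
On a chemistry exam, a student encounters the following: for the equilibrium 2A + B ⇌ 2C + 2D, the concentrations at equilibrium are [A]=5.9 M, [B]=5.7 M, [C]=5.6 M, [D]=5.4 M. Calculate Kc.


Kc = [C]^2[D]^2/([A]^2[B])
= (5.6^2 × 5.4^2)/(5.9^2 × 5.7^1)
= 914.4576/198.417
= 4.609

4.609


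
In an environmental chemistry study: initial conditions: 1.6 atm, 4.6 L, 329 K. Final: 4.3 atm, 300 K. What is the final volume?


P1V1/T1 = P2V2/T2
V2 = P1V1T2/(T1P2)
= 1.6×4.6×300/(329×4.3)
= 1.561 L

1.561 L


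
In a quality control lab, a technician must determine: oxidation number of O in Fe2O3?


O is usually -2
Oxidation number: -2

-2


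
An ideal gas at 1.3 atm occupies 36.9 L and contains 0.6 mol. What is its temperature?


PV = nRT  (R = 0.08206 L·atm/(mol·K))
T = PV/(nR) = 1.3×36.9/(0.6×0.08206)
= 47.97/0.049236
= 974.29 K

974.29 K


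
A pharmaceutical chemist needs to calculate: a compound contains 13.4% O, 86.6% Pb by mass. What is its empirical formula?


Assume 100 g sample. Moles of each element:
  O: 13.4/16.0 = 0.838 mol
  Pb: 86.6/207.2 = 0.418 mol
Divide by smallest (0.418):
  O: 0.838/0.418 = 2.0
  Pb: 0.418/0.418 = 1.0
Empirical formula: PbO2

PbO2
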